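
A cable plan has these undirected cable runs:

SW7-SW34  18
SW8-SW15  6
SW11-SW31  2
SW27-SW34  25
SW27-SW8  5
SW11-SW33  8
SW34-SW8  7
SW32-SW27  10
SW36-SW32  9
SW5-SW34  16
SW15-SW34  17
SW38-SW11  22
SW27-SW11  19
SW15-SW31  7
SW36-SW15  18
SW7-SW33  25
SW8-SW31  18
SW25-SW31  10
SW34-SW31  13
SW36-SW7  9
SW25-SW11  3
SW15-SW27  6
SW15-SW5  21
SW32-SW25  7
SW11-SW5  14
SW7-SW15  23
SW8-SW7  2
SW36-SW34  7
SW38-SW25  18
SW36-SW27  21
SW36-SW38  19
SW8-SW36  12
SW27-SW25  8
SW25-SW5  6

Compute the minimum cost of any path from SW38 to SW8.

Shortest distances from SW38:
SW38: 0
SW25: 18  (via SW38)
SW36: 19  (via SW38)
SW11: 21  (via SW25)
SW31: 23  (via SW11)
SW5: 24  (via SW25)
SW32: 25  (via SW25)
SW27: 26  (via SW25)
SW34: 26  (via SW36)
SW7: 28  (via SW36)
SW33: 29  (via SW11)
SW8: 30  (via SW7)
Shortest route: SW38 → SW36 → SW7 → SW8 = 30.

30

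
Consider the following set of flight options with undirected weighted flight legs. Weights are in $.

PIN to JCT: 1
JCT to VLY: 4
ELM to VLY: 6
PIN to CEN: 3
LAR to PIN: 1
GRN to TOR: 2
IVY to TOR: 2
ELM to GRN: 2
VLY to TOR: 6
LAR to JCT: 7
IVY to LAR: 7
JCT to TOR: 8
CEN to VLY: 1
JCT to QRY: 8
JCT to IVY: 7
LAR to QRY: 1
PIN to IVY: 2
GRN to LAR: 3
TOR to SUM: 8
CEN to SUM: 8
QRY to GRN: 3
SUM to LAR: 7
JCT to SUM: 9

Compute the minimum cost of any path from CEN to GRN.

Candidate routes:
CEN–PIN–LAR–GRN: 3+1+3 = 7
CEN–PIN–LAR–QRY–GRN: 3+1+1+3 = 8
Cheapest is CEN–PIN–LAR–GRN at $7.

$7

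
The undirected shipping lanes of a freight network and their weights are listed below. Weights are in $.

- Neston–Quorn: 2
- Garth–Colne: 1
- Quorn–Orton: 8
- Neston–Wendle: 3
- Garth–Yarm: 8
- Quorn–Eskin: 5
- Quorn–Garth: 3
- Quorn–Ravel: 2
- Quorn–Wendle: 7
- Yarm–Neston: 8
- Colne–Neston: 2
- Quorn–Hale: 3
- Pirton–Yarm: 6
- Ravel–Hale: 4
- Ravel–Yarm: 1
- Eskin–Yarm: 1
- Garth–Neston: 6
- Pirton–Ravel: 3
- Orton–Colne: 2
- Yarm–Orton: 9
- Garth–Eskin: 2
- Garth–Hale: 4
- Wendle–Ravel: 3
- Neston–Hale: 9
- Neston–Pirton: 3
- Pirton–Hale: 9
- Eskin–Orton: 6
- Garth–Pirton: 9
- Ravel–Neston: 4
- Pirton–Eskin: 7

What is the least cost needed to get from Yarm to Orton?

Shortest distances from Yarm:
Yarm: 0
Eskin: 1  (via Yarm)
Ravel: 1  (via Yarm)
Garth: 3  (via Eskin)
Quorn: 3  (via Ravel)
Colne: 4  (via Garth)
Wendle: 4  (via Ravel)
Pirton: 4  (via Ravel)
Hale: 5  (via Ravel)
Neston: 5  (via Ravel)
Orton: 6  (via Colne)
Shortest route: Yarm–Eskin–Garth–Colne–Orton = $6.

$6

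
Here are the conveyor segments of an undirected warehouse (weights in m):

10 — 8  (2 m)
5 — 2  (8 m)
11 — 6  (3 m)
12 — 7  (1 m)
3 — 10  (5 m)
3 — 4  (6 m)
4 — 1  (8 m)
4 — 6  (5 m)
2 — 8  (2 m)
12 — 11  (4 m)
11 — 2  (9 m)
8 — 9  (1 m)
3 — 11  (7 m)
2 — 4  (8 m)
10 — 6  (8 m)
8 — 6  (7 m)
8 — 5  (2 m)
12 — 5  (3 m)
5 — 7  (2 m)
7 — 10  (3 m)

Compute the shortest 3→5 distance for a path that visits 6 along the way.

Best 3 to 6: 3–11–6 costing 10
Shortest 6→5: 6–8–5 = 9
Total via 6: 10 + 9 = 19 m.

19 m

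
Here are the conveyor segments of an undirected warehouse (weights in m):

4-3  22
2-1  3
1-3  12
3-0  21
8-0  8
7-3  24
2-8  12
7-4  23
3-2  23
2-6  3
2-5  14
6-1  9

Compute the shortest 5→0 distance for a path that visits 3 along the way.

50 m

Shortest 5→3: 5–2–1–3 = 29
Shortest 3→0: 3–0 = 21
Total via 3: 29 + 21 = 50 m.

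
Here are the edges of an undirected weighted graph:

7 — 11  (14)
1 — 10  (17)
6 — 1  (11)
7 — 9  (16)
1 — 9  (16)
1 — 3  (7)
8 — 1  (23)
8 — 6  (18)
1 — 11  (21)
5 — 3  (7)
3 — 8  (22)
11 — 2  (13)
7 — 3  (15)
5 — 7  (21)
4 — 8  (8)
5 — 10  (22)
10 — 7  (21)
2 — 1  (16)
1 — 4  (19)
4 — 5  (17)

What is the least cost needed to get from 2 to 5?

30

Settle nodes by increasing distance from 2:
2: 0
11: 13  (via 2)
1: 16  (via 2)
3: 23  (via 1)
6: 27  (via 1)
7: 27  (via 11)
5: 30  (via 3)
Shortest route: 2–1–3–5 = 30.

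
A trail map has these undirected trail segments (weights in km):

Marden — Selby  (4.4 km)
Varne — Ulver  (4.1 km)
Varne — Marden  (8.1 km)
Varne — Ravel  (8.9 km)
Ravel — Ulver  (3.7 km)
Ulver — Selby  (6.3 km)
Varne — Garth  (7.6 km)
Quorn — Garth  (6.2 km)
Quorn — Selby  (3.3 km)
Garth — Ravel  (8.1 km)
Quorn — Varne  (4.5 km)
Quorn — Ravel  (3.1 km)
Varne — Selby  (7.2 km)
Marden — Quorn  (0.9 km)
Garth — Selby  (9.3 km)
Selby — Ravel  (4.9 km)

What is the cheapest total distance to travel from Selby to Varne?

Candidate routes:
Selby–Quorn–Varne: 3.3+4.5 = 7.8
Selby–Marden–Quorn–Varne: 4.4+0.9+4.5 = 9.8
Selby–Varne: 7.2 = 7.2
Selby–Ulver–Varne: 6.3+4.1 = 10.4
The minimum is 7.2 km via Selby–Varne.

7.2 km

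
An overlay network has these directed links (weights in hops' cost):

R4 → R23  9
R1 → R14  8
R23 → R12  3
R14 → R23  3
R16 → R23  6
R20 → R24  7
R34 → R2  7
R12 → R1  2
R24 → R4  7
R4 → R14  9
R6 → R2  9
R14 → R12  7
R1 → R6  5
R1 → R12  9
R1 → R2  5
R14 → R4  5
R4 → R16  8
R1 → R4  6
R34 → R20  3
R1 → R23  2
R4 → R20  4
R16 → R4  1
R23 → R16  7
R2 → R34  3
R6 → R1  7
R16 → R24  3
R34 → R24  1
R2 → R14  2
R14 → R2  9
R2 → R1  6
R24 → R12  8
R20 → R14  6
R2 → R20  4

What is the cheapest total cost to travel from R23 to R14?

Running Dijkstra from R23:
R23: 0
R12: 3  (via R23)
R1: 5  (via R12)
R16: 7  (via R23)
R4: 8  (via R16)
R6: 10  (via R1)
R24: 10  (via R16)
R2: 10  (via R1)
R14: 12  (via R2)
Shortest route: R23 → R12 → R1 → R2 → R14 = 12 hops' cost.

12 hops' cost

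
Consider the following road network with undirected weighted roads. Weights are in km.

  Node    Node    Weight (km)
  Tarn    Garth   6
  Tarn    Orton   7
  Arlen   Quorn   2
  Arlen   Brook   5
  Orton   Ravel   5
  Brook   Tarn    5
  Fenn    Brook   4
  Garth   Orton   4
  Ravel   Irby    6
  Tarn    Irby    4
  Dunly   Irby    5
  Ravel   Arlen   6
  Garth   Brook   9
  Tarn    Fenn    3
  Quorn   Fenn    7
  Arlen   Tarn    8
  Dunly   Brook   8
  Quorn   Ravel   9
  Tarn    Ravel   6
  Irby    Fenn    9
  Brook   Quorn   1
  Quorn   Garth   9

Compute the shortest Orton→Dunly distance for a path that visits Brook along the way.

20 km

Shortest Orton→Brook: Orton → Tarn → Brook = 12
Best Brook to Dunly: Brook → Dunly costing 8
Total via Brook: 12 + 8 = 20 km.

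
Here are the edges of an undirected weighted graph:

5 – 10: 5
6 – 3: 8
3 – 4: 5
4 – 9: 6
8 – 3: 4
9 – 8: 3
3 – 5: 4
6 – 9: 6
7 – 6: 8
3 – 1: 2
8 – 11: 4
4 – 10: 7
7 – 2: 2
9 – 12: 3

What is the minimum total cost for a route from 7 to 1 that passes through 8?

Best 7 to 8: 7–6–9–8 costing 17
Best 8 to 1: 8–3–1 costing 6
Total via 8: 17 + 6 = 23.

23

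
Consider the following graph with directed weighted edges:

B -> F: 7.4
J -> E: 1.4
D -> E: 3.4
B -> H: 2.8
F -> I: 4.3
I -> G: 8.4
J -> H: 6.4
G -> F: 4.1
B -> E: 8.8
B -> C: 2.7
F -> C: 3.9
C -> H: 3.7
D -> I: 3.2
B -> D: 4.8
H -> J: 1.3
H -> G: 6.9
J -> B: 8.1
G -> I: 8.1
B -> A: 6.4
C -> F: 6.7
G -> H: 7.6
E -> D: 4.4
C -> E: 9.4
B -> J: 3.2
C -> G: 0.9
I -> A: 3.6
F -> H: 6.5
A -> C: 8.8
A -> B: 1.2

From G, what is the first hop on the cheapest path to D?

Enumerating some paths:
G → H → J → E → D: 7.6+1.3+1.4+4.4 = 14.7
G → F → H → J → E → D: 4.1+6.5+1.3+1.4+4.4 = 17.7
G → I → A → B → D: 8.1+3.6+1.2+4.8 = 17.7
Cheapest is G → H → J → E → D at 14.7.
So from G the first move is to H.

H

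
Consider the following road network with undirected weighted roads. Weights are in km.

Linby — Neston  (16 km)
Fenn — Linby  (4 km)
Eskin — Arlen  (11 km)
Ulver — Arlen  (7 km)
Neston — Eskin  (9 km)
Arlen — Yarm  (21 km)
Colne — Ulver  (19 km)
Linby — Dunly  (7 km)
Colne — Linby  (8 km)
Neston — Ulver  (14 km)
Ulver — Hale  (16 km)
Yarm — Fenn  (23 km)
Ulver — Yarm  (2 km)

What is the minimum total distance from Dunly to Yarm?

34 km

Running Dijkstra from Dunly:
Dunly: 0
Linby: 7  (via Dunly)
Fenn: 11  (via Linby)
Colne: 15  (via Linby)
Neston: 23  (via Linby)
Eskin: 32  (via Neston)
Yarm: 34  (via Fenn)
Shortest route: Dunly–Linby–Fenn–Yarm = 34 km.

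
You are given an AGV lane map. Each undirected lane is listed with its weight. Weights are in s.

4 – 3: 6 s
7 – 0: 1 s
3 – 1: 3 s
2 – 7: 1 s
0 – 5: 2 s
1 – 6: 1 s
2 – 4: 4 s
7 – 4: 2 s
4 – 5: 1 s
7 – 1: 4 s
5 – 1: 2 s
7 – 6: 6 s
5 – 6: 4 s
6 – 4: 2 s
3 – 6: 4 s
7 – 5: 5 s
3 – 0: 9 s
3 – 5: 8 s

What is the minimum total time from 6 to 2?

Settle nodes by increasing distance from 6:
6: 0
1: 1  (via 6)
4: 2  (via 6)
5: 3  (via 1)
3: 4  (via 6)
7: 4  (via 4)
0: 5  (via 5)
2: 5  (via 7)
Shortest route: 6–4–7–2 = 5 s.

5 s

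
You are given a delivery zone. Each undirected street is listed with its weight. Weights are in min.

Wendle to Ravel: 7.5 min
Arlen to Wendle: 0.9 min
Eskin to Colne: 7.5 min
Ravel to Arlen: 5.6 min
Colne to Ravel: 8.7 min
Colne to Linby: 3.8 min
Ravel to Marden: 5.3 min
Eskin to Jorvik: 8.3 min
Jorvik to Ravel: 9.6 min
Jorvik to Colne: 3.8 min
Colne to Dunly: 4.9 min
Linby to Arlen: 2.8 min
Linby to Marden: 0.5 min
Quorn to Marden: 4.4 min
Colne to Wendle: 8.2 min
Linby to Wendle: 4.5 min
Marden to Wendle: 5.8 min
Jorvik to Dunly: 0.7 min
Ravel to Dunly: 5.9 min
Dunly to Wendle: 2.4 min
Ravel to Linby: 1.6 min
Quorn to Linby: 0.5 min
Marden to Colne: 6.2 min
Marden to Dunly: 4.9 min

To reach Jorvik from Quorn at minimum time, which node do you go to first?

Linby

Candidate routes:
Quorn–Linby–Colne–Jorvik: 0.5+3.8+3.8 = 8.1
Quorn–Linby–Arlen–Wendle–Dunly–Jorvik: 0.5+2.8+0.9+2.4+0.7 = 7.3
Quorn–Linby–Marden–Dunly–Jorvik: 0.5+0.5+4.9+0.7 = 6.6
Cheapest is Quorn–Linby–Marden–Dunly–Jorvik at 6.6 min.
So from Quorn the first move is to Linby.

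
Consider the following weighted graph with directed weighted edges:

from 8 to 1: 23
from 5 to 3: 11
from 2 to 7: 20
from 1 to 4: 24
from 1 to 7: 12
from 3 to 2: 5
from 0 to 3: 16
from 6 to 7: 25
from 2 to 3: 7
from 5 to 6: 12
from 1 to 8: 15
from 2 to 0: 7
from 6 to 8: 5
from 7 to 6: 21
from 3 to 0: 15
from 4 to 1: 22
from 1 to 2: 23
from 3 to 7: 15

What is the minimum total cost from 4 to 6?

55

Compare a few routes:
4–1–2–7–6: 22+23+20+21 = 86
4–1–2–0–3–7–6: 22+23+7+16+15+21 = 104
4–1–7–6: 22+12+21 = 55
4–1–2–3–7–6: 22+23+7+15+21 = 88
Cheapest is 4–1–7–6 at 55.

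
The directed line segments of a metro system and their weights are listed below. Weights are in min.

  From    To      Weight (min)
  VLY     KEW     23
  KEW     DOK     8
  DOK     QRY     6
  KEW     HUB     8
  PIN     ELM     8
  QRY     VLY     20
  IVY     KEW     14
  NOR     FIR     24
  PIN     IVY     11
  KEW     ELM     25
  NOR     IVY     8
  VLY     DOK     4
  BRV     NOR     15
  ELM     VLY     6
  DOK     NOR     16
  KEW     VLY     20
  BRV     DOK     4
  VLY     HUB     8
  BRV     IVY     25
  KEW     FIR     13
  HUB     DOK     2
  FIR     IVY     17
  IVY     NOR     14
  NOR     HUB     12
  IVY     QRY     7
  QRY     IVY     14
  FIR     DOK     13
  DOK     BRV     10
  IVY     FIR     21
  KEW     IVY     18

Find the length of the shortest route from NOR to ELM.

Candidate routes:
NOR → IVY → KEW → ELM: 8+14+25 = 47
NOR → HUB → DOK → QRY → IVY → KEW → ELM: 12+2+6+14+14+25 = 73
NOR → FIR → IVY → KEW → ELM: 24+17+14+25 = 80
Cheapest is NOR → IVY → KEW → ELM at 47 min.

47 min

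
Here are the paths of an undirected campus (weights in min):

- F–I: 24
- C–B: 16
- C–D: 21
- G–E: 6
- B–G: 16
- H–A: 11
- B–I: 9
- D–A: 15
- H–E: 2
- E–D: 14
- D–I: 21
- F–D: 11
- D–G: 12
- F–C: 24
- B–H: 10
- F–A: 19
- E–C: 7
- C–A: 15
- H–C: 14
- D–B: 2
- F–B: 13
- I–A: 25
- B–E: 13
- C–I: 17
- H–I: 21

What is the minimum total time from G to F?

Candidate routes:
G–D–B–F: 12+2+13 = 27
G–D–F: 12+11 = 23
Cheapest is G–D–F at 23 min.

23 min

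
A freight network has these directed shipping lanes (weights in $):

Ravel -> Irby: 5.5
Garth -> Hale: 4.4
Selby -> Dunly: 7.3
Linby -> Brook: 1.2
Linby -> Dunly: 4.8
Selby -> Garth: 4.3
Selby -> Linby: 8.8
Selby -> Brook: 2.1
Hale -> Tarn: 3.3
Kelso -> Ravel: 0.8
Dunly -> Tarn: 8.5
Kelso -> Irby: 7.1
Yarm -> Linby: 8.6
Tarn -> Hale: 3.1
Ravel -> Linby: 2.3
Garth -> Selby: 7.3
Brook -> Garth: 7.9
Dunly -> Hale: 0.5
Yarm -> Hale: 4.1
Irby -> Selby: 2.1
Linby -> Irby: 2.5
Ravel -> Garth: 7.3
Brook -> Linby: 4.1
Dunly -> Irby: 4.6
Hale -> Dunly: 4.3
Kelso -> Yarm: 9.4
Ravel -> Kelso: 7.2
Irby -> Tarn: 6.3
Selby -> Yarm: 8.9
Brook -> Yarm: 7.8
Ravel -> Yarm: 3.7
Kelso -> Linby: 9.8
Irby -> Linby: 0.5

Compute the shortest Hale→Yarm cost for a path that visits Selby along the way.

$19.9

Shortest Hale→Selby: Hale–Dunly–Irby–Selby = 11
Shortest Selby→Yarm: Selby–Yarm = 8.9
Total via Selby: 11 + 8.9 = $19.9.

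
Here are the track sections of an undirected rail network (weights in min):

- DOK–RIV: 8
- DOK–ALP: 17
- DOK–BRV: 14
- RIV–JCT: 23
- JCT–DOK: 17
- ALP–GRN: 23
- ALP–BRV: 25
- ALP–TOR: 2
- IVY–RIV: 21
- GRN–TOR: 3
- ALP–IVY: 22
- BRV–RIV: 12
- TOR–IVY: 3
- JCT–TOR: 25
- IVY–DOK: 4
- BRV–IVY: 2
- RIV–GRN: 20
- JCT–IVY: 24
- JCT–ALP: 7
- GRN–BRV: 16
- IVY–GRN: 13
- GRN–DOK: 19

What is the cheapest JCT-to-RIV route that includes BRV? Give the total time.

Shortest JCT→BRV: JCT → ALP → TOR → IVY → BRV = 14
Shortest BRV→RIV: BRV → RIV = 12
Total via BRV: 14 + 12 = 26 min.

26 min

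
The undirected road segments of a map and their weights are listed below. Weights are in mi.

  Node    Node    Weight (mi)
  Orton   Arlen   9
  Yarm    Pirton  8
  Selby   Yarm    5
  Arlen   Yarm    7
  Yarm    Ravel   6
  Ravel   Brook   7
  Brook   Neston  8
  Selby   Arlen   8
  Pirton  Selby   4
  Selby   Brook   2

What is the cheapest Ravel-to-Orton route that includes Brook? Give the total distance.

26 mi

Shortest Ravel→Brook: Ravel–Brook = 7
Shortest Brook→Orton: Brook–Selby–Arlen–Orton = 19
Total via Brook: 7 + 19 = 26 mi.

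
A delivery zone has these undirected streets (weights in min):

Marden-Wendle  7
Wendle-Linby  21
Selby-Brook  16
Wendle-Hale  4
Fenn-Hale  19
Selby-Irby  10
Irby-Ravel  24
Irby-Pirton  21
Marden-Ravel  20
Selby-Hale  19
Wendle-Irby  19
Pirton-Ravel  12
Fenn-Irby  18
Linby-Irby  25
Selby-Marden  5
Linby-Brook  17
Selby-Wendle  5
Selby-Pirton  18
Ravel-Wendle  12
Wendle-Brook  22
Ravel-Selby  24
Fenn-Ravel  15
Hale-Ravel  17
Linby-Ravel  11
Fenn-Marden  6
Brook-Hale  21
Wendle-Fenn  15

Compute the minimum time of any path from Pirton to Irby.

Enumerating some paths:
Pirton → Selby → Irby: 18+10 = 28
Pirton → Ravel → Irby: 12+24 = 36
Pirton → Ravel → Wendle → Selby → Irby: 12+12+5+10 = 39
Pirton → Irby: 21 = 21
The minimum is 21 min via Pirton → Irby.

21 min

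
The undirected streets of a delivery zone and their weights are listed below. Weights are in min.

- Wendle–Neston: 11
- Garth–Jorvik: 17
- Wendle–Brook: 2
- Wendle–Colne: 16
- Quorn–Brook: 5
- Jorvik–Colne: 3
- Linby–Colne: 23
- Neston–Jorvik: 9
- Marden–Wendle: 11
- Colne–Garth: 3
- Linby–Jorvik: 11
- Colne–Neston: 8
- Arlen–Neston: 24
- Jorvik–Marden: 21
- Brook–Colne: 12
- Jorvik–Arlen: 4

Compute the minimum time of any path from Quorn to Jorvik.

20 min

Candidate routes:
Quorn - Brook - Wendle - Colne - Jorvik: 5+2+16+3 = 26
Quorn - Brook - Colne - Jorvik: 5+12+3 = 20
The minimum is 20 min via Quorn - Brook - Colne - Jorvik.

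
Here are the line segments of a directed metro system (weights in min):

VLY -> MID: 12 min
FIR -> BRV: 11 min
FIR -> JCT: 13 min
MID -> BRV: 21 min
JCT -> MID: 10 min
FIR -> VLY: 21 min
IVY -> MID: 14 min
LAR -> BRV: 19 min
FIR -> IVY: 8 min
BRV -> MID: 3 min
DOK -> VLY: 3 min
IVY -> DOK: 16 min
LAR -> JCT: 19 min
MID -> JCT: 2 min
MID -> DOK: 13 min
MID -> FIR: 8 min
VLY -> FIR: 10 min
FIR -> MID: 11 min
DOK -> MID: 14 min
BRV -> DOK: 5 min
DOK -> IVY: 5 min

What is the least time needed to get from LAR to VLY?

Compare a few routes:
LAR - BRV - MID - DOK - VLY: 19+3+13+3 = 38
LAR - BRV - DOK - VLY: 19+5+3 = 27
Cheapest is LAR - BRV - DOK - VLY at 27 min.

27 min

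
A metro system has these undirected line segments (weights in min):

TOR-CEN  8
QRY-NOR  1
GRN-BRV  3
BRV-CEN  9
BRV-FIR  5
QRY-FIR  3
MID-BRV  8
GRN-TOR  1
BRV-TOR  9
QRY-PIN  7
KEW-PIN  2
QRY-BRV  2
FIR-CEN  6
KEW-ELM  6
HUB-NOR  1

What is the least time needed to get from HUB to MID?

12 min

Enumerating some paths:
HUB–NOR–QRY–FIR–BRV–MID: 1+1+3+5+8 = 18
HUB–NOR–QRY–BRV–MID: 1+1+2+8 = 12
Cheapest is HUB–NOR–QRY–BRV–MID at 12 min.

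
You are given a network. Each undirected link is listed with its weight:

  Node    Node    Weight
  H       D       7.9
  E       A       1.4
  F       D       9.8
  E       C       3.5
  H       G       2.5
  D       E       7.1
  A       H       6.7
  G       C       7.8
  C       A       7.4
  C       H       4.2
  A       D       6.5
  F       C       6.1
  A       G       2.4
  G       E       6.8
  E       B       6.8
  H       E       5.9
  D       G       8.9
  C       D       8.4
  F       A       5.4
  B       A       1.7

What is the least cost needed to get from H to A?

Candidate routes:
H → G → A: 2.5+2.4 = 4.9
H → A: 6.7 = 6.7
The minimum is 4.9 via H → G → A.

4.9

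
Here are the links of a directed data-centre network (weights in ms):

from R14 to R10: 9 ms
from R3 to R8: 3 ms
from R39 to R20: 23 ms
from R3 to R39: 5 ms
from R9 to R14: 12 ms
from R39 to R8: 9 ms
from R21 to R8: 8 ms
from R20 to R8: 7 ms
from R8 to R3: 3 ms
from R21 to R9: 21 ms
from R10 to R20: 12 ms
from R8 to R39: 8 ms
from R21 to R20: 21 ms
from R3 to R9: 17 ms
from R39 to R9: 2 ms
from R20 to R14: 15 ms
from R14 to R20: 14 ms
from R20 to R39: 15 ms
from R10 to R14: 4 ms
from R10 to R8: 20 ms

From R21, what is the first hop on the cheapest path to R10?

Enumerating some paths:
R21 → R20 → R14 → R10: 21+15+9 = 45
R21 → R8 → R3 → R9 → R14 → R10: 8+3+17+12+9 = 49
R21 → R8 → R39 → R9 → R14 → R10: 8+8+2+12+9 = 39
R21 → R9 → R14 → R10: 21+12+9 = 42
Cheapest is R21 → R8 → R39 → R9 → R14 → R10 at 39 ms.
So from R21 the first move is to R8.

R8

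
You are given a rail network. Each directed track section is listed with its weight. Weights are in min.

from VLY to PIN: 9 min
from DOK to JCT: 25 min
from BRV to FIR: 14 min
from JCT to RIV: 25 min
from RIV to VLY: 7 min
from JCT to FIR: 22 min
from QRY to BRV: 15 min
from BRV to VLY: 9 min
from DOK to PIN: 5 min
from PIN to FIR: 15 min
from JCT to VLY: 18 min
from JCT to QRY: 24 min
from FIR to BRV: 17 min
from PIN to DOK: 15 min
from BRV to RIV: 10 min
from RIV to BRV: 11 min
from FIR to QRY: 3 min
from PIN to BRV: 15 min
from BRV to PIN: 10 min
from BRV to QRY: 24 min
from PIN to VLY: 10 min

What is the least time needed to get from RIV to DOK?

Candidate routes:
RIV → VLY → PIN → DOK: 7+9+15 = 31
RIV → BRV → PIN → DOK: 11+10+15 = 36
Cheapest is RIV → VLY → PIN → DOK at 31 min.

31 min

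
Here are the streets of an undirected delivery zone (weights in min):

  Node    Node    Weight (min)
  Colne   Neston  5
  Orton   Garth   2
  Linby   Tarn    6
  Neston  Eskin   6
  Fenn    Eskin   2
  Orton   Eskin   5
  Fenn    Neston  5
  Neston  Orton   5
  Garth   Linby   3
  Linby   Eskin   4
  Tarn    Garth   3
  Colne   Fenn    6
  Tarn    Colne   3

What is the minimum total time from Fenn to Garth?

Candidate routes:
Fenn–Neston–Orton–Garth: 5+5+2 = 12
Fenn–Eskin–Linby–Garth: 2+4+3 = 9
Fenn–Colne–Tarn–Garth: 6+3+3 = 12
The minimum is 9 min via Fenn–Eskin–Linby–Garth.

9 min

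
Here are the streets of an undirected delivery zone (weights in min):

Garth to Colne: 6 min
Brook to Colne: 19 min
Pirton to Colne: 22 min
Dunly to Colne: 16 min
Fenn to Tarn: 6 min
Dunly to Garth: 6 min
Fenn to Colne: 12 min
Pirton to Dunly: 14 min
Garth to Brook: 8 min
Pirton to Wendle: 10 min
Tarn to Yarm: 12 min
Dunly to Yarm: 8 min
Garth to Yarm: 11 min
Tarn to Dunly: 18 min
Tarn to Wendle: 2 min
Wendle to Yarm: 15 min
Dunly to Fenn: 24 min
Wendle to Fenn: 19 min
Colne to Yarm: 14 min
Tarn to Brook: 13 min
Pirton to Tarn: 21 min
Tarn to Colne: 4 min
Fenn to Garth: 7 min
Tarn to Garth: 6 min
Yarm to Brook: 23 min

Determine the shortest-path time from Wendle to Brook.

15 min

Candidate routes:
Wendle - Tarn - Brook: 2+13 = 15
Wendle - Tarn - Fenn - Garth - Brook: 2+6+7+8 = 23
Wendle - Tarn - Garth - Brook: 2+6+8 = 16
Wendle - Tarn - Colne - Garth - Brook: 2+4+6+8 = 20
The minimum is 15 min via Wendle - Tarn - Brook.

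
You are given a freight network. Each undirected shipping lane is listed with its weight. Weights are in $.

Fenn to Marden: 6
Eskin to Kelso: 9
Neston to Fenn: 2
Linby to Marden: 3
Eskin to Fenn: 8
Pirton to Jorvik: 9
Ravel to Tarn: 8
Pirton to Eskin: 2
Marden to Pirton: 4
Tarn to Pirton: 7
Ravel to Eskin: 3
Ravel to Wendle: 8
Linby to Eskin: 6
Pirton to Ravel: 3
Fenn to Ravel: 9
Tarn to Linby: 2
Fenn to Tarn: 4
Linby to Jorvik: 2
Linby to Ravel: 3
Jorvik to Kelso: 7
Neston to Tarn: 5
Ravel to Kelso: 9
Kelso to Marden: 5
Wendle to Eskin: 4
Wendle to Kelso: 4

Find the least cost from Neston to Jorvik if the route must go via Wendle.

$25

Best Neston to Wendle: Neston–Fenn–Eskin–Wendle costing 14
Best Wendle to Jorvik: Wendle–Kelso–Jorvik costing 11
Total via Wendle: 14 + 11 = $25.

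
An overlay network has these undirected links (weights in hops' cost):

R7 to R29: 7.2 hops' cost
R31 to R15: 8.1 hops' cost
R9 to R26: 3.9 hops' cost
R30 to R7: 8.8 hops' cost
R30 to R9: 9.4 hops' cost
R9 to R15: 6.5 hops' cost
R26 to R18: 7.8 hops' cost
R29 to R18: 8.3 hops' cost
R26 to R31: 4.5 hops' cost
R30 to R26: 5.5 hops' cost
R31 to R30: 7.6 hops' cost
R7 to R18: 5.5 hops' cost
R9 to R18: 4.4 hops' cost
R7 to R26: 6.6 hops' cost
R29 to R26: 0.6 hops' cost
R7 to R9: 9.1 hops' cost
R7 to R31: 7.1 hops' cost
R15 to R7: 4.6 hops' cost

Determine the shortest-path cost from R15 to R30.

Running Dijkstra from R15:
R15: 0
R7: 4.6  (via R15)
R9: 6.5  (via R15)
R31: 8.1  (via R15)
R18: 10.1  (via R7)
R26: 10.4  (via R9)
R29: 11  (via R26)
R30: 13.4  (via R7)
Shortest route: R15 → R7 → R30 = 13.4 hops' cost.

13.4 hops' cost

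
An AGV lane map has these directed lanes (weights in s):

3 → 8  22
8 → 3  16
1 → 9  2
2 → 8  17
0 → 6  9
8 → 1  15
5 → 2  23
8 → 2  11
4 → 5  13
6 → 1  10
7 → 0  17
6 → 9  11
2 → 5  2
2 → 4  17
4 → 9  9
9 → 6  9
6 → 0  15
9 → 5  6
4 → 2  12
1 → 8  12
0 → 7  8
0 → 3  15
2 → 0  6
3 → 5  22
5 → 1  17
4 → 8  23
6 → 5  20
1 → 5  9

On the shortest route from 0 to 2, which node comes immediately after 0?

Candidate routes:
0 - 6 - 1 - 8 - 2: 9+10+12+11 = 42
0 - 3 - 8 - 2: 15+22+11 = 48
The minimum is 42 s via 0 - 6 - 1 - 8 - 2.
So from 0 the first move is to 6.

6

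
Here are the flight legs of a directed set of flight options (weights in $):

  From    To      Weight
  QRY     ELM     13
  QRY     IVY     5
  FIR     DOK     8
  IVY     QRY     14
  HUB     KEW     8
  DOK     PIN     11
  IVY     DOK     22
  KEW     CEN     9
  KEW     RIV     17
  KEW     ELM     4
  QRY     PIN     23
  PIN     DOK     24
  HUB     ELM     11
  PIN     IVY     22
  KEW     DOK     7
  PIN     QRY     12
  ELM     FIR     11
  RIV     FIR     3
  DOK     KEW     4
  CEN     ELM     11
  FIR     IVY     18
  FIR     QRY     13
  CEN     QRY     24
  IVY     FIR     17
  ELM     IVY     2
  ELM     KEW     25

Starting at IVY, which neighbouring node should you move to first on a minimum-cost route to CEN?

DOK

Candidate routes:
IVY–QRY–ELM–KEW–CEN: 14+13+25+9 = 61
IVY–FIR–DOK–KEW–CEN: 17+8+4+9 = 38
IVY–QRY–ELM–FIR–DOK–KEW–CEN: 14+13+11+8+4+9 = 59
IVY–DOK–KEW–CEN: 22+4+9 = 35
The minimum is $35 via IVY–DOK–KEW–CEN.
So from IVY the first move is to DOK.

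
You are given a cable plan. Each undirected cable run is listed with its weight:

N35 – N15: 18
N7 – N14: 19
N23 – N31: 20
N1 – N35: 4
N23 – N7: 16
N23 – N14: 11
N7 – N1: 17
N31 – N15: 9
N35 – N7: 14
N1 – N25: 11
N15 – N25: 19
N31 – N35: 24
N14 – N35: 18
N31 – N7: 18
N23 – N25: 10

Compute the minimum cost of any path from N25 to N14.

21

Enumerating some paths:
N25–N1–N35–N14: 11+4+18 = 33
N25–N23–N14: 10+11 = 21
Cheapest is N25–N23–N14 at 21.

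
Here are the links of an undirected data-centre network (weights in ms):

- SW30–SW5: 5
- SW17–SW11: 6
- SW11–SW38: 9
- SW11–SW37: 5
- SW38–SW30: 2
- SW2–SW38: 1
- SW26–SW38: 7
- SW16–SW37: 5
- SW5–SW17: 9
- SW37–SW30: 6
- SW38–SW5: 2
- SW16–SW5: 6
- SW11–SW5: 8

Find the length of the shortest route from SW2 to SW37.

Enumerating some paths:
SW2 - SW38 - SW30 - SW37: 1+2+6 = 9
SW2 - SW38 - SW5 - SW16 - SW37: 1+2+6+5 = 14
SW2 - SW38 - SW11 - SW37: 1+9+5 = 15
SW2 - SW38 - SW5 - SW30 - SW37: 1+2+5+6 = 14
The minimum is 9 ms via SW2 - SW38 - SW30 - SW37.

9 ms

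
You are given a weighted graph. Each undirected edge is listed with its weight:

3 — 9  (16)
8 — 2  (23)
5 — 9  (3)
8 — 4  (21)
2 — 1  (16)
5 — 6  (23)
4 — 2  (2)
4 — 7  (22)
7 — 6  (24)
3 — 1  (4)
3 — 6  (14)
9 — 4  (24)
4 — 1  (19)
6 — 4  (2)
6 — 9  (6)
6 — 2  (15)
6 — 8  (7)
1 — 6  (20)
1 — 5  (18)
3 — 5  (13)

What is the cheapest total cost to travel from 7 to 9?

Settle nodes by increasing distance from 7:
7: 0
4: 22  (via 7)
2: 24  (via 4)
6: 24  (via 7)
9: 30  (via 6)
Shortest route: 7 → 6 → 9 = 30.

30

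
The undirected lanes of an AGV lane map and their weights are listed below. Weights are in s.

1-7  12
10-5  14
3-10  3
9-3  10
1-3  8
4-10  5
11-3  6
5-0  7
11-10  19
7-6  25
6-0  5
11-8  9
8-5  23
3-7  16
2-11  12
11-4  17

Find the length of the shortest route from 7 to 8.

31 s

Enumerating some paths:
7 - 3 - 10 - 11 - 8: 16+3+19+9 = 47
7 - 1 - 3 - 11 - 8: 12+8+6+9 = 35
7 - 3 - 10 - 4 - 11 - 8: 16+3+5+17+9 = 50
7 - 3 - 11 - 8: 16+6+9 = 31
The minimum is 31 s via 7 - 3 - 11 - 8.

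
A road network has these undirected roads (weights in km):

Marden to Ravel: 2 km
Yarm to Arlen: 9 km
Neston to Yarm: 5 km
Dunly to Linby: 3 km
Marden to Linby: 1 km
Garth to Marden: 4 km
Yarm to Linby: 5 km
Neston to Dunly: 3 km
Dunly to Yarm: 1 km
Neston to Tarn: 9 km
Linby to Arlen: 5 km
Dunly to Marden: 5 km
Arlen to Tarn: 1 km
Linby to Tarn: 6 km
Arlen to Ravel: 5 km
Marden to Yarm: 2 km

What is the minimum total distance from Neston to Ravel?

Enumerating some paths:
Neston–Yarm–Marden–Ravel: 5+2+2 = 9
Neston–Dunly–Yarm–Marden–Ravel: 3+1+2+2 = 8
Neston–Dunly–Linby–Marden–Ravel: 3+3+1+2 = 9
Cheapest is Neston–Dunly–Yarm–Marden–Ravel at 8 km.

8 km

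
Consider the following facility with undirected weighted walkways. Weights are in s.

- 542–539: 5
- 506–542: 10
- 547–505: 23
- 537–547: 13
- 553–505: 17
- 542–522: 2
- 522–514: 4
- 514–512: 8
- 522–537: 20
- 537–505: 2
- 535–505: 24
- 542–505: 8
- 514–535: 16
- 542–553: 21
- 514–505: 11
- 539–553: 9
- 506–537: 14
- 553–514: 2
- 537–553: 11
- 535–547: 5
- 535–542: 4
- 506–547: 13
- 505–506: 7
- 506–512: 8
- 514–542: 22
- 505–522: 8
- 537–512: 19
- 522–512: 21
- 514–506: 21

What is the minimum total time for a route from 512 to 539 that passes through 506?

Best 512 to 506: 512–506 costing 8
Shortest 506→539: 506–542–539 = 15
Total via 506: 8 + 15 = 23 s.

23 s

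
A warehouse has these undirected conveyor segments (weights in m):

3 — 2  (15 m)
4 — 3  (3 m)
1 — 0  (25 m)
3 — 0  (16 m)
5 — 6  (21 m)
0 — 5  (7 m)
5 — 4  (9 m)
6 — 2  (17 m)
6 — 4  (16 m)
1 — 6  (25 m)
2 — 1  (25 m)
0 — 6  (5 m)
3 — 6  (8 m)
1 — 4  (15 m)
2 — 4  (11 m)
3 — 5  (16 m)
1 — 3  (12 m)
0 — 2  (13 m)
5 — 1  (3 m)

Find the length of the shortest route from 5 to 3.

12 m

Settle nodes by increasing distance from 5:
5: 0
1: 3  (via 5)
0: 7  (via 5)
4: 9  (via 5)
3: 12  (via 4)
Shortest route: 5–4–3 = 12 m.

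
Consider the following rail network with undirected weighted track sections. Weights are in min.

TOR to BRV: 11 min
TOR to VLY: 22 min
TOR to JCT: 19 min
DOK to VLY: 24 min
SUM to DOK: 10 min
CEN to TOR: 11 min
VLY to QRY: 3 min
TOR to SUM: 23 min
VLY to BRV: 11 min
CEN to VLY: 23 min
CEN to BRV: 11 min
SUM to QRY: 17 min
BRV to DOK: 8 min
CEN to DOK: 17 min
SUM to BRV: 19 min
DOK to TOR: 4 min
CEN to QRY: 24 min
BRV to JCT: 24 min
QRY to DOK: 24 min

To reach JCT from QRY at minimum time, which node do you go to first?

Enumerating some paths:
QRY–VLY–BRV–TOR–JCT: 3+11+11+19 = 44
QRY–VLY–BRV–JCT: 3+11+24 = 38
QRY–VLY–TOR–JCT: 3+22+19 = 44
The minimum is 38 min via QRY–VLY–BRV–JCT.
So from QRY the first move is to VLY.

VLY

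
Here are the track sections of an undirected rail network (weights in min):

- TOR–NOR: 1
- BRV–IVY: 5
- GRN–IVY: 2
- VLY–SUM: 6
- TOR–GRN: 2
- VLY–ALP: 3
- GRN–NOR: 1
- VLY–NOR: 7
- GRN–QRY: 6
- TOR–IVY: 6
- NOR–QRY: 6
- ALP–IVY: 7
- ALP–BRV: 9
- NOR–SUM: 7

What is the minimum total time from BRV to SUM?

15 min

Running Dijkstra from BRV:
BRV: 0
IVY: 5  (via BRV)
GRN: 7  (via IVY)
NOR: 8  (via GRN)
ALP: 9  (via BRV)
TOR: 9  (via GRN)
VLY: 12  (via ALP)
QRY: 13  (via GRN)
SUM: 15  (via NOR)
Shortest route: BRV–IVY–GRN–NOR–SUM = 15 min.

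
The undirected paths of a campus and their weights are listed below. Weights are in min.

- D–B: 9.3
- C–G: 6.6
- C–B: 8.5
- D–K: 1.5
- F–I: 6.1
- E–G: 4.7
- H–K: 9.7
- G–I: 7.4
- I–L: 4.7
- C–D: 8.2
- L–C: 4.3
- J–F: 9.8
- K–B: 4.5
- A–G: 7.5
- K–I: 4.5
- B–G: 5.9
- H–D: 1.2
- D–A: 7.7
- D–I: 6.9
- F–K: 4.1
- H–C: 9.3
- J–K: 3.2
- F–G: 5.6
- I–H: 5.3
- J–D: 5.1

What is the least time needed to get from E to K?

14.4 min

Shortest distances from E:
E: 0
G: 4.7  (via E)
F: 10.3  (via G)
B: 10.6  (via G)
C: 11.3  (via G)
I: 12.1  (via G)
A: 12.2  (via G)
K: 14.4  (via F)
Shortest route: E → G → F → K = 14.4 min.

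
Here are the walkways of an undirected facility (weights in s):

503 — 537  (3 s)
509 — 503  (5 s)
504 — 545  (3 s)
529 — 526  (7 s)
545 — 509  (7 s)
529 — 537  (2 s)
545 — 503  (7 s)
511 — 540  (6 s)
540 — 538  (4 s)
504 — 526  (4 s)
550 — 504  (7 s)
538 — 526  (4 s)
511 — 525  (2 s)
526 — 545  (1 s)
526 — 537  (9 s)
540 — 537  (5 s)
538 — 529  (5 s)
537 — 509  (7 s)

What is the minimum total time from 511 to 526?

14 s

Running Dijkstra from 511:
511: 0
525: 2  (via 511)
540: 6  (via 511)
538: 10  (via 540)
537: 11  (via 540)
529: 13  (via 537)
526: 14  (via 538)
Shortest route: 511–540–538–526 = 14 s.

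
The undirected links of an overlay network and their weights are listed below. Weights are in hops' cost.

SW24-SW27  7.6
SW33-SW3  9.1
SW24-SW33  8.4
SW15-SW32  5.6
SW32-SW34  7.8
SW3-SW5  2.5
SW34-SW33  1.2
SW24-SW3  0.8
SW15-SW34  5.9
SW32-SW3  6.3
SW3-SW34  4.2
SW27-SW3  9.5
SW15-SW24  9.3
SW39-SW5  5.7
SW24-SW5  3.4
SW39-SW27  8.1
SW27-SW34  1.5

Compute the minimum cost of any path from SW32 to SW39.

Candidate routes:
SW32–SW3–SW24–SW5–SW39: 6.3+0.8+3.4+5.7 = 16.2
SW32–SW34–SW27–SW39: 7.8+1.5+8.1 = 17.4
SW32–SW3–SW5–SW39: 6.3+2.5+5.7 = 14.5
The minimum is 14.5 hops' cost via SW32–SW3–SW5–SW39.

14.5 hops' cost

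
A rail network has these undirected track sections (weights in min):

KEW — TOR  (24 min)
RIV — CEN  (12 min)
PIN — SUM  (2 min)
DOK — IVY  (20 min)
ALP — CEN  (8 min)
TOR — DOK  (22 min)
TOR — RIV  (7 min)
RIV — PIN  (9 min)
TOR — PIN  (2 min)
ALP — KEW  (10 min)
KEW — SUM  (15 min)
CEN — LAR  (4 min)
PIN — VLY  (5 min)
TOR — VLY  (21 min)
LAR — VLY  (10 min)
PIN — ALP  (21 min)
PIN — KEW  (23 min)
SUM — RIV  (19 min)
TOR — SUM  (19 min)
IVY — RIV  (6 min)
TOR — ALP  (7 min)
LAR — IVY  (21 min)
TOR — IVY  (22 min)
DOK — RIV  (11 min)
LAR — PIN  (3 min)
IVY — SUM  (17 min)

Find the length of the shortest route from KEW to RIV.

Settle nodes by increasing distance from KEW:
KEW: 0
ALP: 10  (via KEW)
SUM: 15  (via KEW)
PIN: 17  (via SUM)
TOR: 17  (via ALP)
CEN: 18  (via ALP)
LAR: 20  (via PIN)
VLY: 22  (via PIN)
RIV: 24  (via TOR)
Shortest route: KEW → ALP → TOR → RIV = 24 min.

24 min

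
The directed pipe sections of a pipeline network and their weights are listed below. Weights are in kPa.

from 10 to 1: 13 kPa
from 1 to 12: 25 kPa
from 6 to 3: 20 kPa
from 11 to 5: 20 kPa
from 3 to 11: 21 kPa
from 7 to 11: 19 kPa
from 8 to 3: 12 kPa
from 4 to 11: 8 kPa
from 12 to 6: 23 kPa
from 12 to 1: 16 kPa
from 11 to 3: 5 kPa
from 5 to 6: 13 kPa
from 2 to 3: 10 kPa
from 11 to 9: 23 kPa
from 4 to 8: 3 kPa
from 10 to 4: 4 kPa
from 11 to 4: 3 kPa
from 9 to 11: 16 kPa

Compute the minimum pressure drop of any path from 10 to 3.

Settle nodes by increasing distance from 10:
10: 0
4: 4  (via 10)
8: 7  (via 4)
11: 12  (via 4)
1: 13  (via 10)
3: 17  (via 11)
Shortest route: 10–4–11–3 = 17 kPa.

17 kPa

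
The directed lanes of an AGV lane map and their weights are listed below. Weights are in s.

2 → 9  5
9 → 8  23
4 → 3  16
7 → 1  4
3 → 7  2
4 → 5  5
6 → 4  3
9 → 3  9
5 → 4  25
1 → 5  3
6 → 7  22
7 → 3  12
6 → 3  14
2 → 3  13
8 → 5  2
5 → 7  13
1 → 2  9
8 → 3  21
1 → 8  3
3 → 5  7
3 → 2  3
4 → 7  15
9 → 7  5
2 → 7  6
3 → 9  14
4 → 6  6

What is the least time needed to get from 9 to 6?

43 s

Shortest distances from 9:
9: 0
7: 5  (via 9)
1: 9  (via 7)
3: 9  (via 9)
2: 12  (via 3)
5: 12  (via 1)
8: 12  (via 1)
4: 37  (via 5)
6: 43  (via 4)
Shortest route: 9 → 7 → 1 → 5 → 4 → 6 = 43 s.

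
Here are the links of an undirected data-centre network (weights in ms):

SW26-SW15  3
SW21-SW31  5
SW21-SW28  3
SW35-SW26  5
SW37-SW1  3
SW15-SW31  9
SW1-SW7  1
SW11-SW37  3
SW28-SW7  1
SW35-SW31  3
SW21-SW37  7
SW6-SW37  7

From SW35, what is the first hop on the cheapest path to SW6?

Compare a few routes:
SW35 - SW31 - SW21 - SW28 - SW7 - SW1 - SW37 - SW6: 3+5+3+1+1+3+7 = 23
SW35 - SW26 - SW15 - SW31 - SW21 - SW37 - SW6: 5+3+9+5+7+7 = 36
SW35 - SW31 - SW21 - SW37 - SW6: 3+5+7+7 = 22
Cheapest is SW35 - SW31 - SW21 - SW37 - SW6 at 22 ms.
So from SW35 the first move is to SW31.

SW31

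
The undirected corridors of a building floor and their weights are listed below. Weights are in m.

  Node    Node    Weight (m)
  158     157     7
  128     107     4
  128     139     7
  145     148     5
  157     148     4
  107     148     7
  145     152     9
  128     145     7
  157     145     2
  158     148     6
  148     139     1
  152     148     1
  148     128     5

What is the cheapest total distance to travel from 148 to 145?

5 m

Running Dijkstra from 148:
148: 0
139: 1  (via 148)
152: 1  (via 148)
157: 4  (via 148)
128: 5  (via 148)
145: 5  (via 148)
Shortest route: 148 → 145 = 5 m.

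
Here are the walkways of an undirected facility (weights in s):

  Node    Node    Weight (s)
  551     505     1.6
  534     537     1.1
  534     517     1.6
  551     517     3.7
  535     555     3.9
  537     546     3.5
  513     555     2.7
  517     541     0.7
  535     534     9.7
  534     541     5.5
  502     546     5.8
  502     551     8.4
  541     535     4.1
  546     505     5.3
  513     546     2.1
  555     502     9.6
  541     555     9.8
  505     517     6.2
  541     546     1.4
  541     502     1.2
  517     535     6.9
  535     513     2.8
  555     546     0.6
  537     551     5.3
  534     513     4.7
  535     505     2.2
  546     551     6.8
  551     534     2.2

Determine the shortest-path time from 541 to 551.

4.4 s

Compare a few routes:
541 - 534 - 551: 5.5+2.2 = 7.7
541 - 517 - 534 - 551: 0.7+1.6+2.2 = 4.5
541 - 517 - 551: 0.7+3.7 = 4.4
541 - 535 - 505 - 551: 4.1+2.2+1.6 = 7.9
Cheapest is 541 - 517 - 551 at 4.4 s.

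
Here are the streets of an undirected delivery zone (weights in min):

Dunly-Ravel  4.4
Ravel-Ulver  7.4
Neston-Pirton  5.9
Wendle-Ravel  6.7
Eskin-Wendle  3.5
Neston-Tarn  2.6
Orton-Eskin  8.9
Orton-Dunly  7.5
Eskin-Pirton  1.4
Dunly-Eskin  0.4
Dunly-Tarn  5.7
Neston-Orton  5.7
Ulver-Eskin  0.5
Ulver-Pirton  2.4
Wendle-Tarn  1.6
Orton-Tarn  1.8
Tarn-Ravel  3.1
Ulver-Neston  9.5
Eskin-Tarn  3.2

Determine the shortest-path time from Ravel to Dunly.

Compare a few routes:
Ravel - Dunly: 4.4 = 4.4
Ravel - Tarn - Eskin - Dunly: 3.1+3.2+0.4 = 6.7
Cheapest is Ravel - Dunly at 4.4 min.

4.4 min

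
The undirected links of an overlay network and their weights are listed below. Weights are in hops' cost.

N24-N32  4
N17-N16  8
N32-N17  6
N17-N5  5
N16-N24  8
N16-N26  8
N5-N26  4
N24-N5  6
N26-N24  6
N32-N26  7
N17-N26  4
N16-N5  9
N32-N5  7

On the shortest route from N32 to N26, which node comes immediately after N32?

Compare a few routes:
N32–N24–N26: 4+6 = 10
N32–N17–N26: 6+4 = 10
N32–N26: 7 = 7
Cheapest is N32–N26 at 7 hops' cost.
So from N32 the first move is to N26.

N26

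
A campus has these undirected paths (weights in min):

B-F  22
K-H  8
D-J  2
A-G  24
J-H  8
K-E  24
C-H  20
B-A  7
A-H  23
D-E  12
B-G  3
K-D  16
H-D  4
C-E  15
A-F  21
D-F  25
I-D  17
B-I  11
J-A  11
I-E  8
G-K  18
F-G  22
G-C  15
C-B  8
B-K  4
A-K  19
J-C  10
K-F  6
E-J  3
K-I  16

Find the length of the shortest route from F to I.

Enumerating some paths:
F → K → B → I: 6+4+11 = 21
F → K → I: 6+16 = 22
The minimum is 21 min via F → K → B → I.

21 min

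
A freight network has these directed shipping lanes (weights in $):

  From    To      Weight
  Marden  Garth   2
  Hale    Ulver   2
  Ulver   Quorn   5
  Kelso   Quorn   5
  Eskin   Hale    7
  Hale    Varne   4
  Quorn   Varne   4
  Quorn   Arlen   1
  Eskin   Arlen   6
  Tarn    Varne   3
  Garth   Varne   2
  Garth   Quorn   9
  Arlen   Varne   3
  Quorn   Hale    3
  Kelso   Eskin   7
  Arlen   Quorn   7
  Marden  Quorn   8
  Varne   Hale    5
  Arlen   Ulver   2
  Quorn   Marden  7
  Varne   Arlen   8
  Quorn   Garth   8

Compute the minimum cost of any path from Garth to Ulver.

Running Dijkstra from Garth:
Garth: 0
Varne: 2  (via Garth)
Hale: 7  (via Varne)
Ulver: 9  (via Hale)
Shortest route: Garth → Varne → Hale → Ulver = $9.

$9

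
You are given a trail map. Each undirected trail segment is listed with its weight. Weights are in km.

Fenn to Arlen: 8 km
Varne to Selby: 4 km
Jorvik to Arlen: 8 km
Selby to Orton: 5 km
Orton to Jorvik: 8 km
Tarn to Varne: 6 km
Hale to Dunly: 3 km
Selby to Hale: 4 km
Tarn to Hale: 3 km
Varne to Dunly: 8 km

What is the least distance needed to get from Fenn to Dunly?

36 km

Enumerating some paths:
Fenn → Arlen → Jorvik → Orton → Selby → Hale → Tarn → Varne → Dunly: 8+8+8+5+4+3+6+8 = 50
Fenn → Arlen → Jorvik → Orton → Selby → Varne → Dunly: 8+8+8+5+4+8 = 41
Fenn → Arlen → Jorvik → Orton → Selby → Hale → Dunly: 8+8+8+5+4+3 = 36
Fenn → Arlen → Jorvik → Orton → Selby → Varne → Tarn → Hale → Dunly: 8+8+8+5+4+6+3+3 = 45
Cheapest is Fenn → Arlen → Jorvik → Orton → Selby → Hale → Dunly at 36 km.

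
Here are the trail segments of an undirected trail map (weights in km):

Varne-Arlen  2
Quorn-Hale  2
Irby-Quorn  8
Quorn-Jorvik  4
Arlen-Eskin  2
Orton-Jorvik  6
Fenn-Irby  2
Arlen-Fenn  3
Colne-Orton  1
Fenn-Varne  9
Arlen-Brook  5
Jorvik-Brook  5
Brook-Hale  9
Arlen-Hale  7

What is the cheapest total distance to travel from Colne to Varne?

19 km

Settle nodes by increasing distance from Colne:
Colne: 0
Orton: 1  (via Colne)
Jorvik: 7  (via Orton)
Quorn: 11  (via Jorvik)
Brook: 12  (via Jorvik)
Hale: 13  (via Quorn)
Arlen: 17  (via Brook)
Eskin: 19  (via Arlen)
Irby: 19  (via Quorn)
Varne: 19  (via Arlen)
Shortest route: Colne → Orton → Jorvik → Brook → Arlen → Varne = 19 km.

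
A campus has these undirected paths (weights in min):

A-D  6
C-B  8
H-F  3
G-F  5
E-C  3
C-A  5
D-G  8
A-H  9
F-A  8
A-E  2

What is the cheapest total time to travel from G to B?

26 min

Running Dijkstra from G:
G: 0
F: 5  (via G)
D: 8  (via G)
H: 8  (via F)
A: 13  (via F)
E: 15  (via A)
C: 18  (via A)
B: 26  (via C)
Shortest route: G–F–A–C–B = 26 min.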